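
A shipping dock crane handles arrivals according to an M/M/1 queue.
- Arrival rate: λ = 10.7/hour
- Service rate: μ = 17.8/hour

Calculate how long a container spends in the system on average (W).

First, compute utilization: ρ = λ/μ = 10.7/17.8 = 0.6011
For M/M/1: W = 1/(μ-λ)
W = 1/(17.8-10.7) = 1/7.10
W = 0.1408 hours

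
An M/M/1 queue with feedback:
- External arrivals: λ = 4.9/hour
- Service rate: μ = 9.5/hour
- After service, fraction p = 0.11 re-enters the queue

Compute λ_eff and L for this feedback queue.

Effective arrival rate: λ_eff = λ/(1-p) = 4.9/(1-0.11) = 4.9/0.89 = 5.5056
ρ = λ_eff/μ = 5.5056/9.5 = 0.57954
L = ρ/(1-ρ) = 0.57954/(1-0.57954) = 1.3783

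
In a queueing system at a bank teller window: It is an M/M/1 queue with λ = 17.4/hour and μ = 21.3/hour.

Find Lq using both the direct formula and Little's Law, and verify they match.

Method 1 (direct): Lq = λ²/(μ(μ-λ)) = 302.76/(21.3 × 3.90) = 3.6446

Method 2 (Little's Law):
W = 1/(μ-λ) = 1/3.90 = 0.25641
Wq = W - 1/μ = 0.25641 - 0.046948 = 0.20946
Lq = λWq = 17.4 × 0.20946 = 3.6446 ✔ (matches Method 1)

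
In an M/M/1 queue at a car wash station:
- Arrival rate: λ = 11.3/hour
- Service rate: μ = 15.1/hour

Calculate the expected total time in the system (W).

First, compute utilization: ρ = λ/μ = 11.3/15.1 = 0.7483
For M/M/1: W = 1/(μ-λ)
W = 1/(15.1-11.3) = 1/3.80
W = 0.2632 hours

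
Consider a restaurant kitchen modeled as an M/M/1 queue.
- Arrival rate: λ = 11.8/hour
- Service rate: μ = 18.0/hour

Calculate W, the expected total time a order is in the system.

First, compute utilization: ρ = λ/μ = 11.8/18.0 = 0.6556
For M/M/1: W = 1/(μ-λ)
W = 1/(18.0-11.8) = 1/6.20
W = 0.1613 hours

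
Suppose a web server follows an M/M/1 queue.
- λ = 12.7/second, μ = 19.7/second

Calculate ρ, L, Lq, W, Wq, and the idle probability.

Step 1: ρ = λ/μ = 12.7/19.7 = 0.6447
Step 2: L = λ/(μ-λ) = 12.7/7.00 = 1.8143
Step 3: Lq = λ²/(μ(μ-λ)) = 161.29/(19.7×7.00) = 1.1696
Step 4: W = 1/(μ-λ) = 1/7.00 = 0.14286
Step 5: Wq = λ/(μ(μ-λ)) = 12.7/(19.7×7.00) = 0.09210
Step 6: P(0) = 1-ρ = 0.3553
Verify: L = λW = 12.7×0.14286 = 1.8143 ✔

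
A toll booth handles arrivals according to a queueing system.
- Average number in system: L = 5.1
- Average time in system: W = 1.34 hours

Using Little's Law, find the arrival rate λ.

Little's Law: L = λW, so λ = L/W
λ = 5.1/1.34 = 3.8060 vehicles/hour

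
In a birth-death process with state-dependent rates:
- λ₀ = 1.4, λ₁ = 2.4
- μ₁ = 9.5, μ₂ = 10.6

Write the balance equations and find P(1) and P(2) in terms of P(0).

Balance equations:
State 0: λ₀P₀ = μ₁P₁ → P₁ = (λ₀/μ₁)P₀ = (1.4/9.5)P₀ = 0.1474P₀
State 1: P₂ = (λ₀λ₁)/(μ₁μ₂)P₀ = (1.4×2.4)/(9.5×10.6)P₀ = 0.03337P₀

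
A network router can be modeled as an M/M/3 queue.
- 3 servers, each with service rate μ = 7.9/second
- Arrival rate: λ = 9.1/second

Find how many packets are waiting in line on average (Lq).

Traffic intensity: ρ = λ/(cμ) = 9.1/(3×7.9) = 0.3840
Since ρ = 0.3840 < 1, system is stable.
Offered load a = λ/μ = cρ = 9.1/7.9 = 1.1519
P₀ = [ Σₙ₌₀^2 aⁿ/n! + a^3/(3!(1-ρ)) ]⁻¹
Σ = a^0/0! + a^1/1! + a^2/2! = 1.0000 + 1.1519 + 0.6634 = 2.8153
a^3/(3!(1-ρ)) = 1.5284/(6 × 0.6160) = 0.4135
P₀ = 1/(2.8153 + 0.4135) = 0.3097
Lq = P₀·a^3·ρ / (3!(1-ρ)²) = 0.30971 × 1.5284 × 0.38397 / (6 × 0.37950) = 0.07982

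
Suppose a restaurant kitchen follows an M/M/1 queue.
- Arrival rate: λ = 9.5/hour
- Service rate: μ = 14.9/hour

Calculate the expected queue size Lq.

ρ = λ/μ = 9.5/14.9 = 0.6376
For M/M/1: Lq = λ²/(μ(μ-λ))
Lq = 90.25/(14.9 × 5.40)
Lq = 1.1217 orders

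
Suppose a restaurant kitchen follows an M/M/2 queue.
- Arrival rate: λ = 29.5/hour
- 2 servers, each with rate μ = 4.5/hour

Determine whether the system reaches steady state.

Stability requires ρ = λ/(cμ) < 1
ρ = 29.5/(2 × 4.5) = 29.5/9.00 = 3.2778
Since 3.2778 ≥ 1, the system is UNSTABLE.
Need c > λ/μ = 29.5/4.5 = 6.56.
Minimum servers needed: c = 7.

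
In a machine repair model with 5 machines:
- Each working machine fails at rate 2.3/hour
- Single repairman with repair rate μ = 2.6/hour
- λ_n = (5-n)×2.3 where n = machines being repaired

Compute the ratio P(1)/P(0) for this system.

P(1)/P(0) = ∏_{i=0}^{1-1} λ_i/μ_{i+1}
= (5-0)×2.3/2.6
= 4.4231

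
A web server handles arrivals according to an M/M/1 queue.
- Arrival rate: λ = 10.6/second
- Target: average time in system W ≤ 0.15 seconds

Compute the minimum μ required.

For M/M/1: W = 1/(μ-λ)
Need W ≤ 0.15, so 1/(μ-λ) ≤ 0.15
μ - λ ≥ 1/0.15 = 6.6667
μ ≥ 10.6 + 6.6667 = 17.2667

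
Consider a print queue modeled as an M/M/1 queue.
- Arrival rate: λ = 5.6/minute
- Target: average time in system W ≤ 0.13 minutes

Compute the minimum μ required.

For M/M/1: W = 1/(μ-λ)
Need W ≤ 0.13, so 1/(μ-λ) ≤ 0.13
μ - λ ≥ 1/0.13 = 7.6923
μ ≥ 5.6 + 7.6923 = 13.2923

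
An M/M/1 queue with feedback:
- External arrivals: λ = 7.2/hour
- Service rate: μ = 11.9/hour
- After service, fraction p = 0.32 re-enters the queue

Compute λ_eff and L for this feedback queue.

Effective arrival rate: λ_eff = λ/(1-p) = 7.2/(1-0.32) = 7.2/0.68 = 10.5882353
ρ = λ_eff/μ = 10.5882353/11.9 = 0.88976767
L = ρ/(1-ρ) = 0.88976767/(1-0.88976767) = 8.0717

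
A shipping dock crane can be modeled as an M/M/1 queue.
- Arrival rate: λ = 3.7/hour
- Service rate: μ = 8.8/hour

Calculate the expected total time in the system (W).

First, compute utilization: ρ = λ/μ = 3.7/8.8 = 0.4205
For M/M/1: W = 1/(μ-λ)
W = 1/(8.8-3.7) = 1/5.10
W = 0.1961 hours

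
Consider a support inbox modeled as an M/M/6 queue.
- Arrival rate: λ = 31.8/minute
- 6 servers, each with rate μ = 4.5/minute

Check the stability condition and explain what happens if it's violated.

Stability requires ρ = λ/(cμ) < 1
ρ = 31.8/(6 × 4.5) = 31.8/27.00 = 1.1778
Since 1.1778 ≥ 1, the system is UNSTABLE.
Need c > λ/μ = 31.8/4.5 = 7.07.
Minimum servers needed: c = 8.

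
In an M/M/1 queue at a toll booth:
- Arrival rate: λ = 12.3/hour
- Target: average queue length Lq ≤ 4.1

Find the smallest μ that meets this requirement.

For M/M/1: Lq = λ²/(μ(μ-λ))
Need Lq ≤ 4.1, i.e. μ(μ-λ) ≥ λ²/4.1
μ² - 12.3μ - 151.29/4.1 ≥ 0  →  μ² - 12.3μ - 36.9000 ≥ 0
Quadratic formula (positive root): μ = [λ + √(λ² + 4×36.9000)]/2
Discriminant: 151.29 + 4×36.9000 = 298.8900, √298.8900 = 17.2884
μ ≥ (12.3 + 17.2884)/2 = 14.7942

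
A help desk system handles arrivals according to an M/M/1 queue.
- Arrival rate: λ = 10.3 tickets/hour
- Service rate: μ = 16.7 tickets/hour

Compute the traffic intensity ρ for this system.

Server utilization: ρ = λ/μ
ρ = 10.3/16.7 = 0.6168
The server is busy 61.68% of the time.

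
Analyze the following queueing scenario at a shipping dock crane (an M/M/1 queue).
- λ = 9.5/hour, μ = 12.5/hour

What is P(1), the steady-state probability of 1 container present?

ρ = λ/μ = 9.5/12.5 = 0.7600
P(n) = (1-ρ)ρⁿ
P(1) = (1-0.7600) × 0.7600^1
P(1) = 0.2400 × 0.7600
P(1) = 0.1824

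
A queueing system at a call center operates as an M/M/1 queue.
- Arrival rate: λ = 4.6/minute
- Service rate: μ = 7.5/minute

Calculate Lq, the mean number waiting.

ρ = λ/μ = 4.6/7.5 = 0.6133
For M/M/1: Lq = λ²/(μ(μ-λ))
Lq = 21.16/(7.5 × 2.90)
Lq = 0.9729 calls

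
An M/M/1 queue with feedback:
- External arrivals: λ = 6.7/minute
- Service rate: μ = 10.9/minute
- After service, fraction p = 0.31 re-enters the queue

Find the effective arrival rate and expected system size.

Effective arrival rate: λ_eff = λ/(1-p) = 6.7/(1-0.31) = 6.7/0.69 = 9.71014
ρ = λ_eff/μ = 9.71014/10.9 = 0.890839
L = ρ/(1-ρ) = 0.890839/(1-0.890839) = 8.1608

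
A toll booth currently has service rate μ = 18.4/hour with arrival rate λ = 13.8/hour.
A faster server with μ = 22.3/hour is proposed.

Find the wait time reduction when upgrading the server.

System 1: ρ₁ = 13.8/18.4 = 0.7500, W₁ = 1/(18.4-13.8) = 0.21739
System 2: ρ₂ = 13.8/22.3 = 0.6188, W₂ = 1/(22.3-13.8) = 0.11765
Improvement: (W₁-W₂)/W₁ = (0.21739-0.11765)/0.21739 = 45.88%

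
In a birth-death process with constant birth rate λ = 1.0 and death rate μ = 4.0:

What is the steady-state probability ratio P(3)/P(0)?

For constant rates: P(n)/P(0) = (λ/μ)^n
P(3)/P(0) = (1.0/4.0)^3 = 0.2500^3 = 0.01562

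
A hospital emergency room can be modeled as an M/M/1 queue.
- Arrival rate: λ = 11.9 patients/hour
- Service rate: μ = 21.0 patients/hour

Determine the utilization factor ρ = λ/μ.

Server utilization: ρ = λ/μ
ρ = 11.9/21.0 = 0.5667
The server is busy 56.67% of the time.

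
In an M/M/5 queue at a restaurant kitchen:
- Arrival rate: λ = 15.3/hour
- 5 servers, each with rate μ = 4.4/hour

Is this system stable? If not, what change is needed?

Stability requires ρ = λ/(cμ) < 1
ρ = 15.3/(5 × 4.4) = 15.3/22.00 = 0.6955
Since 0.6955 < 1, the system is STABLE.
The servers are busy 69.55% of the time.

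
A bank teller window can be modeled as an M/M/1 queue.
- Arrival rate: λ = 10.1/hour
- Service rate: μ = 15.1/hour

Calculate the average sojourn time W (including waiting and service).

First, compute utilization: ρ = λ/μ = 10.1/15.1 = 0.6689
For M/M/1: W = 1/(μ-λ)
W = 1/(15.1-10.1) = 1/5.00
W = 0.2000 hours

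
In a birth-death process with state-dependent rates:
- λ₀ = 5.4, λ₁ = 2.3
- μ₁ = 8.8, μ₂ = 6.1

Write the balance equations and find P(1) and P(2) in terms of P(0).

Balance equations:
State 0: λ₀P₀ = μ₁P₁ → P₁ = (λ₀/μ₁)P₀ = (5.4/8.8)P₀ = 0.6136P₀
State 1: P₂ = (λ₀λ₁)/(μ₁μ₂)P₀ = (5.4×2.3)/(8.8×6.1)P₀ = 0.2314P₀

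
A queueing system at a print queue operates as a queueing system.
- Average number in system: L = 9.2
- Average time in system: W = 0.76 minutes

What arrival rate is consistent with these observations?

Little's Law: L = λW, so λ = L/W
λ = 9.2/0.76 = 12.1053 jobs/minute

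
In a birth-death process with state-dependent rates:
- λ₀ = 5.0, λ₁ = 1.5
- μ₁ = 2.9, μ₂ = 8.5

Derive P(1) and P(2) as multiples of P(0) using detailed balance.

Balance equations:
State 0: λ₀P₀ = μ₁P₁ → P₁ = (λ₀/μ₁)P₀ = (5.0/2.9)P₀ = 1.7241P₀
State 1: P₂ = (λ₀λ₁)/(μ₁μ₂)P₀ = (5.0×1.5)/(2.9×8.5)P₀ = 0.3043P₀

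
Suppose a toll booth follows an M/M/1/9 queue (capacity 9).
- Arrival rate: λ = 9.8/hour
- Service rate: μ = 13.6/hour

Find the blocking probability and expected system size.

ρ = λ/μ = 9.8/13.6 = 0.72059
P₀ = (1-ρ)/(1-ρ^(K+1)) = (1-0.72059)/(1-0.72059^10) = 0.27941/0.96225 = 0.2904
P_K = P₀×ρ^K = 0.2904 × 0.72059^9 = 0.2904 × 0.05238 = 0.01521
Blocking probability P_9 = 0.01521 (1.52%)
L = ρ[1 - (K+1)ρ^K + Kρ^(K+1)] / [(1-ρ)(1-ρ^(K+1))]
L = 0.72059 × (1 - 10×0.052383 + 9×0.037747) / ((1 - 0.72059) × (1 - 0.037747)) = 2.1867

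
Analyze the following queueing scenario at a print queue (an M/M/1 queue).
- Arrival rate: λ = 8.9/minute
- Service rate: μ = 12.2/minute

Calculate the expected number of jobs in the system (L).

ρ = λ/μ = 8.9/12.2 = 0.7295
For M/M/1: L = λ/(μ-λ)
L = 8.9/(12.2-8.9) = 8.9/3.30
L = 2.6970 jobs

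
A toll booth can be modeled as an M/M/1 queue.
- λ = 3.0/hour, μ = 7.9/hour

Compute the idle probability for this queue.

ρ = λ/μ = 3.0/7.9 = 0.3797
P(0) = 1 - ρ = 1 - 0.3797 = 0.6203
The server is idle 62.03% of the time.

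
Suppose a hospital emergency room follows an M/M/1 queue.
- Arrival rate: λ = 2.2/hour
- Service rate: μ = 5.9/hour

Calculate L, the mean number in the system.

ρ = λ/μ = 2.2/5.9 = 0.3729
For M/M/1: L = λ/(μ-λ)
L = 2.2/(5.9-2.2) = 2.2/3.70
L = 0.5946 patients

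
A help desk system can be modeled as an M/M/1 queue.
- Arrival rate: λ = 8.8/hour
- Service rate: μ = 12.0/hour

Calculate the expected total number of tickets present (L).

ρ = λ/μ = 8.8/12.0 = 0.7333
For M/M/1: L = λ/(μ-λ)
L = 8.8/(12.0-8.8) = 8.8/3.20
L = 2.7500 tickets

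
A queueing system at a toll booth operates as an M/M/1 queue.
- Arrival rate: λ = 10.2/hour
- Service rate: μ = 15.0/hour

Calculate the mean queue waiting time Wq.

First, compute utilization: ρ = λ/μ = 10.2/15.0 = 0.6800
For M/M/1: Wq = λ/(μ(μ-λ))
Wq = 10.2/(15.0 × (15.0-10.2))
Wq = 10.2/(15.0 × 4.80)
Wq = 0.1417 hours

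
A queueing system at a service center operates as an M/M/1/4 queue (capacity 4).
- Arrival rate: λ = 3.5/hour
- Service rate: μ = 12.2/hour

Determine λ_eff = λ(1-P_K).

ρ = λ/μ = 3.5/12.2 = 0.28689
P₀ = (1-ρ)/(1-ρ^(K+1)) = (1-0.28689)/(1-0.28689^5) = 0.7131/0.9981 = 0.7145
P_K = P₀×ρ^K = 0.7145 × 0.28689^4 = 0.7145 × 0.006774 = 0.004840
λ_eff = λ(1-P_K) = 3.5 × (1 - 0.004840) = 3.5 × 0.99516 = 3.4831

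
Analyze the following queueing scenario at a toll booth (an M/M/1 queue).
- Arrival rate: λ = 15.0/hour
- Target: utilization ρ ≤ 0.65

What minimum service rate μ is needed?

ρ = λ/μ, so μ = λ/ρ
μ ≥ 15.0/0.65 = 23.0769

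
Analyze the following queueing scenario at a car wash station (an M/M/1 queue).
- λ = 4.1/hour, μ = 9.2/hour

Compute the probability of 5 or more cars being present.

ρ = λ/μ = 4.1/9.2 = 0.44565
P(N ≥ n) = ρⁿ
P(N ≥ 5) = 0.44565^5
P(N ≥ 5) = 0.01758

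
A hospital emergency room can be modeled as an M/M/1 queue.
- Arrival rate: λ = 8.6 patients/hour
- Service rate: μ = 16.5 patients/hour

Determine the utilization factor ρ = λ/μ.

Server utilization: ρ = λ/μ
ρ = 8.6/16.5 = 0.5212
The server is busy 52.12% of the time.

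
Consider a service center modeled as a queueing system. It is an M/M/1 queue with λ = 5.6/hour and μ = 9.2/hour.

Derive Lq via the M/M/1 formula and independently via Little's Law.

Method 1 (direct): Lq = λ²/(μ(μ-λ)) = 31.36/(9.2 × 3.60) = 0.9469

Method 2 (Little's Law):
W = 1/(μ-λ) = 1/3.60 = 0.277778
Wq = W - 1/μ = 0.277778 - 0.108696 = 0.169082
Lq = λWq = 5.6 × 0.169082 = 0.9469 ✔ (matches Method 1)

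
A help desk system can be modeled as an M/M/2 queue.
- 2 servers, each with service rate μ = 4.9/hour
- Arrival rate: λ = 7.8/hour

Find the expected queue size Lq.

Traffic intensity: ρ = λ/(cμ) = 7.8/(2×4.9) = 0.7959
Since ρ = 0.7959 < 1, system is stable.
Offered load a = λ/μ = cρ = 7.8/4.9 = 1.5918
P₀ = [ Σₙ₌₀^1 aⁿ/n! + a^2/(2!(1-ρ)) ]⁻¹
Σ = a^0/0! + a^1/1! = 1.0000 + 1.5918 = 2.5918
a^2/(2!(1-ρ)) = 2.533944/(2 × 0.2040816) = 6.2082
P₀ = 1/(2.5918 + 6.2082) = 0.1136
Lq = P₀·a^2·ρ / (2!(1-ρ)²) = 0.113636 × 2.53394 × 0.795918 / (2 × 0.0416493) = 2.7513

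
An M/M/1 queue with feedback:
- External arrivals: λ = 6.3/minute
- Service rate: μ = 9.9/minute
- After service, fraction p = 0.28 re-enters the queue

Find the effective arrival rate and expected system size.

Effective arrival rate: λ_eff = λ/(1-p) = 6.3/(1-0.28) = 6.3/0.72 = 8.7500
ρ = λ_eff/μ = 8.7500/9.9 = 0.883838
L = ρ/(1-ρ) = 0.883838/(1-0.883838) = 7.6087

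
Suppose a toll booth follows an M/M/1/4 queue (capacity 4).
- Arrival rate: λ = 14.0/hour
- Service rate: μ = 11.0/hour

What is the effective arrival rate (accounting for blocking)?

ρ = λ/μ = 14.0/11.0 = 1.27273
P₀ = (1-ρ)/(1-ρ^(K+1)) = (1-1.27273)/(1-1.27273^5) = -0.2727/-2.3395 = 0.1166
P_K = P₀×ρ^K = 0.1166 × 1.27273^4 = 0.1166 × 2.6239 = 0.3059
λ_eff = λ(1-P_K) = 14.0 × (1 - 0.30588) = 14.0 × 0.69412 = 9.7177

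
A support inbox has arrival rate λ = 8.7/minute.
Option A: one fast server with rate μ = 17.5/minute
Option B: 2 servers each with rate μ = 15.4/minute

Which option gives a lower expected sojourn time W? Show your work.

Option A: single server μ = 17.5 (M/M/1)
  ρ_A = 8.7/17.5 = 0.4971
  W_A = 1/(μ-λ) = 1/(17.5-8.7) = 1/8.80 = 0.1136

Option B: 2 servers μ = 15.4 (M/M/2)
  ρ_B = λ/(cμ) = 8.7/(2×15.4) = 0.2825
  Offered load a = λ/μ = cρ = 8.7/15.4 = 0.5649
  P₀ = [ Σₙ₌₀^1 aⁿ/n! + a^2/(2!(1-ρ)) ]⁻¹
  Σ = a^0/0! + a^1/1! = 1.0000 + 0.5649 = 1.5649
  a^2/(2!(1-ρ)) = 0.3192/(2 × 0.7175) = 0.2224
  P₀ = 1/(1.5649 + 0.2224) = 0.5595
  Lq = P₀·a^2·ρ / (2!(1-ρ)²) = 0.55949 × 0.31915 × 0.28247 / (2 × 0.51485) = 0.04898
  Wq_B = Lq/λ = 0.04898/8.7 = 0.005630
  W_B = Wq_B + 1/μ = 0.005630 + 0.06494 = 0.07057

Since W_B = 0.07057 < W_A = 0.1136, Option B (multiple servers) has the shorter time in system.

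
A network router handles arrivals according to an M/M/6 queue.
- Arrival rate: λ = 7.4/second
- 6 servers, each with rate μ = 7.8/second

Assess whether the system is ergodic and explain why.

Stability requires ρ = λ/(cμ) < 1
ρ = 7.4/(6 × 7.8) = 7.4/46.80 = 0.1581
Since 0.1581 < 1, the system is STABLE.
The servers are busy 15.81% of the time.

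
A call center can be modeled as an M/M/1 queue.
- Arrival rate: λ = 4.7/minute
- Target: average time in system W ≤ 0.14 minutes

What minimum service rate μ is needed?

For M/M/1: W = 1/(μ-λ)
Need W ≤ 0.14, so 1/(μ-λ) ≤ 0.14
μ - λ ≥ 1/0.14 = 7.1429
μ ≥ 4.7 + 7.1429 = 11.8429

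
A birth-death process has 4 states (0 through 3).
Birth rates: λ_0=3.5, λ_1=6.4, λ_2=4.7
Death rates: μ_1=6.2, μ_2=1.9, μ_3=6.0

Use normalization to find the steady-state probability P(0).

Ratios P(n)/P(0) = (λ₀···λₙ₋₁)/(μ₁···μₙ):
P(1)/P(0) = (3.5)/(6.2) = 0.564516
P(2)/P(0) = (3.5×6.4)/(6.2×1.9) = 1.90153
P(3)/P(0) = (3.5×6.4×4.7)/(6.2×1.9×6.0) = 1.48953

Normalization: ∑ P(n) = 1
P(0) × (1.00000 + 0.564516 + 1.90153 + 1.48953) = 1
P(0) × 4.9556 = 1
P(0) = 1/4.9556 = 0.2018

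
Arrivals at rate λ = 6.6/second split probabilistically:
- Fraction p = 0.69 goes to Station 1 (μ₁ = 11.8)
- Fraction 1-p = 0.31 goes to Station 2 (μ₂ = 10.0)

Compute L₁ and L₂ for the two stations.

Effective rates: λ₁ = 6.6×0.69 = 4.554, λ₂ = 6.6×0.31 = 2.046
Station 1: ρ₁ = 4.554/11.8 = 0.38593, L₁ = ρ₁/(1-ρ₁) = 0.38593/(1-0.38593) = 0.6285
Station 2: ρ₂ = 2.046/10.0 = 0.2046, L₂ = ρ₂/(1-ρ₂) = 0.2046/(1-0.2046) = 0.2572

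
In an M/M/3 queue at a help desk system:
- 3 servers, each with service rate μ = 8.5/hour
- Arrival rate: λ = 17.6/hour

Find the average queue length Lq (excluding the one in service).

Traffic intensity: ρ = λ/(cμ) = 17.6/(3×8.5) = 0.6902
Since ρ = 0.6902 < 1, system is stable.
Offered load a = λ/μ = cρ = 17.6/8.5 = 2.0706
P₀ = [ Σₙ₌₀^2 aⁿ/n! + a^3/(3!(1-ρ)) ]⁻¹
Σ = a^0/0! + a^1/1! + a^2/2! = 1.0000 + 2.0706 + 2.1437 = 5.2143
a^3/(3!(1-ρ)) = 8.8773/(6 × 0.3098) = 4.7758
P₀ = 1/(5.2143 + 4.7758) = 0.1001
Lq = P₀·a^3·ρ / (3!(1-ρ)²) = 0.1001 × 8.8773 × 0.6902 / (6 × 0.09598) = 1.0650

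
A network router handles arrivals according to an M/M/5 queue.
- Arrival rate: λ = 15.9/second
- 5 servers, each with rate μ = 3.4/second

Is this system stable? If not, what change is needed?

Stability requires ρ = λ/(cμ) < 1
ρ = 15.9/(5 × 3.4) = 15.9/17.00 = 0.9353
Since 0.9353 < 1, the system is STABLE.
The servers are busy 93.53% of the time.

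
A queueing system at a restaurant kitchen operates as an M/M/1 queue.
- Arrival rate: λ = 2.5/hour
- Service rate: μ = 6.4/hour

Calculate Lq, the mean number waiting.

ρ = λ/μ = 2.5/6.4 = 0.3906
For M/M/1: Lq = λ²/(μ(μ-λ))
Lq = 6.25/(6.4 × 3.90)
Lq = 0.2504 orders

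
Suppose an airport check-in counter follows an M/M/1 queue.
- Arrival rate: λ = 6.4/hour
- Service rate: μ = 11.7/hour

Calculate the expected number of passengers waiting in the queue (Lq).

ρ = λ/μ = 6.4/11.7 = 0.5470
For M/M/1: Lq = λ²/(μ(μ-λ))
Lq = 40.96/(11.7 × 5.30)
Lq = 0.6605 passengers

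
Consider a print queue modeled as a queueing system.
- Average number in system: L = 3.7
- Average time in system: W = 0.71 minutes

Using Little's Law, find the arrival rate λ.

Little's Law: L = λW, so λ = L/W
λ = 3.7/0.71 = 5.2113 jobs/minute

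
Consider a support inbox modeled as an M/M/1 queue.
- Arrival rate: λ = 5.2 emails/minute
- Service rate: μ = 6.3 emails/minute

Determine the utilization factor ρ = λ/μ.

Server utilization: ρ = λ/μ
ρ = 5.2/6.3 = 0.8254
The server is busy 82.54% of the time.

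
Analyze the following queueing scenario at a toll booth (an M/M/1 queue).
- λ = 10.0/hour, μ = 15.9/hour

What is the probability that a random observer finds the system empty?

ρ = λ/μ = 10.0/15.9 = 0.6289
P(0) = 1 - ρ = 1 - 0.6289 = 0.3711
The server is idle 37.11% of the time.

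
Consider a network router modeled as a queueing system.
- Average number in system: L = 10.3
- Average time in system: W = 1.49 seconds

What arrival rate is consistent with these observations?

Little's Law: L = λW, so λ = L/W
λ = 10.3/1.49 = 6.9128 packets/second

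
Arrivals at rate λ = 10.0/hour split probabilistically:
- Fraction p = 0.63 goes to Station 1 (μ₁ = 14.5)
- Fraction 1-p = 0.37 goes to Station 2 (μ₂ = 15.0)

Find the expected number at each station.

Effective rates: λ₁ = 10.0×0.63 = 6.3, λ₂ = 10.0×0.37 = 3.7
Station 1: ρ₁ = 6.3/14.5 = 0.4345, L₁ = ρ₁/(1-ρ₁) = 0.4345/(1-0.4345) = 0.7683
Station 2: ρ₂ = 3.7/15.0 = 0.24667, L₂ = ρ₂/(1-ρ₂) = 0.24667/(1-0.24667) = 0.3274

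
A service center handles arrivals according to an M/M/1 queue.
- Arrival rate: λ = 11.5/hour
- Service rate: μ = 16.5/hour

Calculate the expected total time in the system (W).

First, compute utilization: ρ = λ/μ = 11.5/16.5 = 0.6970
For M/M/1: W = 1/(μ-λ)
W = 1/(16.5-11.5) = 1/5.00
W = 0.2000 hours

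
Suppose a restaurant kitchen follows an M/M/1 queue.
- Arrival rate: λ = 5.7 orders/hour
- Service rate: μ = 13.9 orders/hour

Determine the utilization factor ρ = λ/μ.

Server utilization: ρ = λ/μ
ρ = 5.7/13.9 = 0.4101
The server is busy 41.01% of the time.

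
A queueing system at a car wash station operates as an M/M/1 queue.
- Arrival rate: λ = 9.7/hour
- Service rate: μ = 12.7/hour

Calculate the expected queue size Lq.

ρ = λ/μ = 9.7/12.7 = 0.7638
For M/M/1: Lq = λ²/(μ(μ-λ))
Lq = 94.09/(12.7 × 3.00)
Lq = 2.4696 cars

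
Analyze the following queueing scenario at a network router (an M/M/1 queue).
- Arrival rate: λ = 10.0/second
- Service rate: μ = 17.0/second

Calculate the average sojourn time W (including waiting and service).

First, compute utilization: ρ = λ/μ = 10.0/17.0 = 0.5882
For M/M/1: W = 1/(μ-λ)
W = 1/(17.0-10.0) = 1/7.00
W = 0.1429 seconds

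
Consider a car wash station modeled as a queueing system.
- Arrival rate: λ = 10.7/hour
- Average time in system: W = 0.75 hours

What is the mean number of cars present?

Little's Law: L = λW
L = 10.7 × 0.75 = 8.0250 cars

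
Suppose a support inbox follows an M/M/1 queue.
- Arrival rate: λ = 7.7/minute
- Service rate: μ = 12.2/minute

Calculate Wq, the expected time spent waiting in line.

First, compute utilization: ρ = λ/μ = 7.7/12.2 = 0.6311
For M/M/1: Wq = λ/(μ(μ-λ))
Wq = 7.7/(12.2 × (12.2-7.7))
Wq = 7.7/(12.2 × 4.50)
Wq = 0.1403 minutes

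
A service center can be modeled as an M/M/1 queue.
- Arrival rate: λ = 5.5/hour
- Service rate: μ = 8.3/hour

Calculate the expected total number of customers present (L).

ρ = λ/μ = 5.5/8.3 = 0.6627
For M/M/1: L = λ/(μ-λ)
L = 5.5/(8.3-5.5) = 5.5/2.80
L = 1.9643 customers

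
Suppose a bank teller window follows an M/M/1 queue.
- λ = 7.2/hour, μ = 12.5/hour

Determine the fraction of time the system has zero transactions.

ρ = λ/μ = 7.2/12.5 = 0.5760
P(0) = 1 - ρ = 1 - 0.5760 = 0.4240
The server is idle 42.40% of the time.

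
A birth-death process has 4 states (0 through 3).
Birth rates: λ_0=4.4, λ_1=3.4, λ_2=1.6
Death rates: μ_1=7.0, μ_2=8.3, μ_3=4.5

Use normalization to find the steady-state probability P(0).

Ratios P(n)/P(0) = (λ₀···λₙ₋₁)/(μ₁···μₙ):
P(1)/P(0) = (4.4)/(7.0) = 0.62857
P(2)/P(0) = (4.4×3.4)/(7.0×8.3) = 0.25749
P(3)/P(0) = (4.4×3.4×1.6)/(7.0×8.3×4.5) = 0.091551

Normalization: ∑ P(n) = 1
P(0) × (1.0000 + 0.62857 + 0.25749 + 0.091551) = 1
P(0) × 1.9776 = 1
P(0) = 1/1.9776 = 0.5057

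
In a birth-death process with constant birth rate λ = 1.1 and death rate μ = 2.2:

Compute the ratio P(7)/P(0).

For constant rates: P(n)/P(0) = (λ/μ)^n
P(7)/P(0) = (1.1/2.2)^7 = 0.5000^7 = 0.007812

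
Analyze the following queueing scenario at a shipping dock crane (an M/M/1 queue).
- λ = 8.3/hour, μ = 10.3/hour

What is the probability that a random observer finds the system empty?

ρ = λ/μ = 8.3/10.3 = 0.8058
P(0) = 1 - ρ = 1 - 0.8058 = 0.1942
The server is idle 19.42% of the time.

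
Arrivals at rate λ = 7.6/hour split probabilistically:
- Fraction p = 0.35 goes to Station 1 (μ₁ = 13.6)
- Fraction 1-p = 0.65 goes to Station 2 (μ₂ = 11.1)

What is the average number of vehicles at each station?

Effective rates: λ₁ = 7.6×0.35 = 2.66, λ₂ = 7.6×0.65 = 4.94
Station 1: ρ₁ = 2.66/13.6 = 0.19559, L₁ = ρ₁/(1-ρ₁) = 0.19559/(1-0.19559) = 0.2431
Station 2: ρ₂ = 4.94/11.1 = 0.445045, L₂ = ρ₂/(1-ρ₂) = 0.445045/(1-0.445045) = 0.8019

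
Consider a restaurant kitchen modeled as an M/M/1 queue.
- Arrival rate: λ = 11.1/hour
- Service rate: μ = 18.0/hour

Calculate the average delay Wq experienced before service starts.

First, compute utilization: ρ = λ/μ = 11.1/18.0 = 0.6167
For M/M/1: Wq = λ/(μ(μ-λ))
Wq = 11.1/(18.0 × (18.0-11.1))
Wq = 11.1/(18.0 × 6.90)
Wq = 0.08937 hours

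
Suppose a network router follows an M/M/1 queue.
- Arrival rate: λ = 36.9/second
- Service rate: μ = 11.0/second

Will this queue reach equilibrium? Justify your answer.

Stability requires ρ = λ/(cμ) < 1
ρ = 36.9/(1 × 11.0) = 36.9/11.00 = 3.3545
Since 3.3545 ≥ 1, the system is UNSTABLE.
Queue grows without bound. Need μ > λ = 36.9.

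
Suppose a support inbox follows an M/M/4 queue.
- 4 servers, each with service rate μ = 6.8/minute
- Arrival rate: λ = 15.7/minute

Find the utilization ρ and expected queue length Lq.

Traffic intensity: ρ = λ/(cμ) = 15.7/(4×6.8) = 0.5772
Since ρ = 0.5772 < 1, system is stable.
Offered load a = λ/μ = cρ = 15.7/6.8 = 2.3088
P₀ = [ Σₙ₌₀^3 aⁿ/n! + a^4/(4!(1-ρ)) ]⁻¹
Σ = a^0/0! + a^1/1! + a^2/2! + a^3/3! = 1.0000 + 2.3088 + 2.6653 + 2.0513 = 8.0254
a^4/(4!(1-ρ)) = 28.4160/(24 × 0.4228) = 2.8004
P₀ = 1/(8.0254 + 2.8004) = 0.09237
Lq = P₀·a^4·ρ / (4!(1-ρ)²) = 0.092372 × 28.4160 × 0.57721 / (24 × 0.17875) = 0.3532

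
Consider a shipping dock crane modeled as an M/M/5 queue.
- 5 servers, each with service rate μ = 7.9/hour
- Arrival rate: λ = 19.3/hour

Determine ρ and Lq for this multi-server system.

Traffic intensity: ρ = λ/(cμ) = 19.3/(5×7.9) = 0.4886
Since ρ = 0.4886 < 1, system is stable.
Offered load a = λ/μ = cρ = 19.3/7.9 = 2.4430
P₀ = [ Σₙ₌₀^4 aⁿ/n! + a^5/(5!(1-ρ)) ]⁻¹
Σ = a^0/0! + a^1/1! + a^2/2! + a^3/3! + a^4/4! = 1.0000 + 2.4430 + 2.9842 + 2.4302 + 1.4843 = 10.3417
a^5/(5!(1-ρ)) = 87.0264/(120 × 0.5114) = 1.4181
P₀ = 1/(10.3417 + 1.4181) = 0.08504
Lq = P₀·a^5·ρ / (5!(1-ρ)²) = 0.08504 × 87.0264 × 0.4886 / (120 × 0.2615) = 0.1152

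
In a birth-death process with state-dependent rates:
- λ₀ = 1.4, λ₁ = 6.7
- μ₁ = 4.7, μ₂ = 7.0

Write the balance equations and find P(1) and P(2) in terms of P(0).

Balance equations:
State 0: λ₀P₀ = μ₁P₁ → P₁ = (λ₀/μ₁)P₀ = (1.4/4.7)P₀ = 0.2979P₀
State 1: P₂ = (λ₀λ₁)/(μ₁μ₂)P₀ = (1.4×6.7)/(4.7×7.0)P₀ = 0.2851P₀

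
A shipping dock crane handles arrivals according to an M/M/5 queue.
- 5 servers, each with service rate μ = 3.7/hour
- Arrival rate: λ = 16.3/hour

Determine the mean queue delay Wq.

Traffic intensity: ρ = λ/(cμ) = 16.3/(5×3.7) = 0.8811
Since ρ = 0.8811 < 1, system is stable.
Offered load a = λ/μ = cρ = 16.3/3.7 = 4.4054
P₀ = [ Σₙ₌₀^4 aⁿ/n! + a^5/(5!(1-ρ)) ]⁻¹
Σ = a^0/0! + a^1/1! + a^2/2! + a^3/3! + a^4/4! = 1.0000 + 4.4054 + 9.7038 + 14.2497 + 15.6940 = 45.0529
a^5/(5!(1-ρ)) = 1659.3171/(120 × 0.1189189) = 116.2779
P₀ = 1/(45.0529 + 116.2779) = 0.006198
Lq = P₀·a^5·ρ / (5!(1-ρ)²) = 0.006198445 × 1659.3171 × 0.8810811 / (120 × 0.01414171) = 5.3400
Wq = Lq/λ = 5.3400/16.3 = 0.3276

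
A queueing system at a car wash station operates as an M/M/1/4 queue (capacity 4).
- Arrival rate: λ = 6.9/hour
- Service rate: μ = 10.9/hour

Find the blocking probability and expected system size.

ρ = λ/μ = 6.9/10.9 = 0.63303
P₀ = (1-ρ)/(1-ρ^(K+1)) = (1-0.63303)/(1-0.63303^5) = 0.3670/0.8983 = 0.4085
P_K = P₀×ρ^K = 0.40849 × 0.63303^4 = 0.40849 × 0.16058 = 0.06560
Blocking probability P_4 = 0.06560 (6.56%)
L = ρ[1 - (K+1)ρ^K + Kρ^(K+1)] / [(1-ρ)(1-ρ^(K+1))]
L = 0.63303 × (1 - 5×0.16058 + 4×0.10165) / ((1 - 0.63303) × (1 - 0.10165)) = 1.1592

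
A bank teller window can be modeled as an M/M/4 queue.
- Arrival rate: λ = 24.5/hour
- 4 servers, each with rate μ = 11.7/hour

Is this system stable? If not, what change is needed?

Stability requires ρ = λ/(cμ) < 1
ρ = 24.5/(4 × 11.7) = 24.5/46.80 = 0.5235
Since 0.5235 < 1, the system is STABLE.
The servers are busy 52.35% of the time.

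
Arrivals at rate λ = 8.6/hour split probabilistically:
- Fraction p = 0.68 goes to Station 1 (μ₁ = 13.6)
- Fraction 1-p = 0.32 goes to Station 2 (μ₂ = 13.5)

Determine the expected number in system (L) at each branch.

Effective rates: λ₁ = 8.6×0.68 = 5.848, λ₂ = 8.6×0.32 = 2.752
Station 1: ρ₁ = 5.848/13.6 = 0.4300, L₁ = ρ₁/(1-ρ₁) = 0.4300/(1-0.4300) = 0.7544
Station 2: ρ₂ = 2.752/13.5 = 0.20385, L₂ = ρ₂/(1-ρ₂) = 0.20385/(1-0.20385) = 0.2560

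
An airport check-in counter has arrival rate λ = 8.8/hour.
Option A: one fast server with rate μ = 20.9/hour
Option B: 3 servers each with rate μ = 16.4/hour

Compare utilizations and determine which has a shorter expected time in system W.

Option A: single server μ = 20.9 (M/M/1)
  ρ_A = 8.8/20.9 = 0.4211
  W_A = 1/(μ-λ) = 1/(20.9-8.8) = 1/12.10 = 0.08264

Option B: 3 servers μ = 16.4 (M/M/3)
  ρ_B = λ/(cμ) = 8.8/(3×16.4) = 0.1789
  Offered load a = λ/μ = cρ = 8.8/16.4 = 0.5366
  P₀ = [ Σₙ₌₀^2 aⁿ/n! + a^3/(3!(1-ρ)) ]⁻¹
  Σ = a^0/0! + a^1/1! + a^2/2! = 1.0000 + 0.53659 + 0.14396 = 1.6805
  a^3/(3!(1-ρ)) = 0.1545/(6 × 0.8211) = 0.03136
  P₀ = 1/(1.68055 + 0.0313580) = 0.5841
  Lq = P₀·a^3·ρ / (3!(1-ρ)²) = 0.5841 × 0.1545 × 0.1789 / (6 × 0.6743) = 0.003990
  Wq_B = Lq/λ = 0.003990/8.8 = 0.0004534
  W_B = Wq_B + 1/μ = 0.0004534 + 0.06098 = 0.06143

Since W_B = 0.06143 < W_A = 0.08264, Option B (multiple servers) has the shorter time in system.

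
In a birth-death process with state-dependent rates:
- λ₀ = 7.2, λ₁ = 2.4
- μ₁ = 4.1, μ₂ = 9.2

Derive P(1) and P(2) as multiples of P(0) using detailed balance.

Balance equations:
State 0: λ₀P₀ = μ₁P₁ → P₁ = (λ₀/μ₁)P₀ = (7.2/4.1)P₀ = 1.7561P₀
State 1: P₂ = (λ₀λ₁)/(μ₁μ₂)P₀ = (7.2×2.4)/(4.1×9.2)P₀ = 0.4581P₀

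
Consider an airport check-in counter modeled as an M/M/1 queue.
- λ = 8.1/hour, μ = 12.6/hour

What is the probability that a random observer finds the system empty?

ρ = λ/μ = 8.1/12.6 = 0.6429
P(0) = 1 - ρ = 1 - 0.6429 = 0.3571
The server is idle 35.71% of the time.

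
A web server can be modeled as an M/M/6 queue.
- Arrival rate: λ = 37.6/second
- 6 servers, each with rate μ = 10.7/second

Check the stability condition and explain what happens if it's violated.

Stability requires ρ = λ/(cμ) < 1
ρ = 37.6/(6 × 10.7) = 37.6/64.20 = 0.5857
Since 0.5857 < 1, the system is STABLE.
The servers are busy 58.57% of the time.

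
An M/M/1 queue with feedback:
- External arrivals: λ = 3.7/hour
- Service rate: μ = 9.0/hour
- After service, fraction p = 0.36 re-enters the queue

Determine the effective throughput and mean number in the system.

Effective arrival rate: λ_eff = λ/(1-p) = 3.7/(1-0.36) = 3.7/0.64 = 5.7812
ρ = λ_eff/μ = 5.7812/9.0 = 0.64236
L = ρ/(1-ρ) = 0.64236/(1-0.64236) = 1.7961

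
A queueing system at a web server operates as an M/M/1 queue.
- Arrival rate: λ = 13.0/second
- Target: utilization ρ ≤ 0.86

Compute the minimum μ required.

ρ = λ/μ, so μ = λ/ρ
μ ≥ 13.0/0.86 = 15.1163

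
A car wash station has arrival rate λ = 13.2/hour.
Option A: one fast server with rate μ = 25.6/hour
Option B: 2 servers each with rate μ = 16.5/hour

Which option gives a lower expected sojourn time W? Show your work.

Option A: single server μ = 25.6 (M/M/1)
  ρ_A = 13.2/25.6 = 0.5156
  W_A = 1/(μ-λ) = 1/(25.6-13.2) = 1/12.40 = 0.08065

Option B: 2 servers μ = 16.5 (M/M/2)
  ρ_B = λ/(cμ) = 13.2/(2×16.5) = 0.4000
  Offered load a = λ/μ = cρ = 13.2/16.5 = 0.8000
  P₀ = [ Σₙ₌₀^1 aⁿ/n! + a^2/(2!(1-ρ)) ]⁻¹
  Σ = a^0/0! + a^1/1! = 1.0000 + 0.8000 = 1.8000
  a^2/(2!(1-ρ)) = 0.6400/(2 × 0.6000) = 0.5333
  P₀ = 1/(1.8000 + 0.5333) = 0.4286
  Lq = P₀·a^2·ρ / (2!(1-ρ)²) = 0.4286 × 0.6400 × 0.4000 / (2 × 0.3600) = 0.1524
  Wq_B = Lq/λ = 0.15238/13.2 = 0.01154
  W_B = Wq_B + 1/μ = 0.01154 + 0.06061 = 0.07215

Since W_B = 0.07215 < W_A = 0.08065, Option B (multiple servers) has the shorter time in system.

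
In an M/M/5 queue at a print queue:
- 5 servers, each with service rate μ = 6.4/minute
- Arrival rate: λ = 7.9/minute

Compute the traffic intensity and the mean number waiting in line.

Traffic intensity: ρ = λ/(cμ) = 7.9/(5×6.4) = 0.2469
Since ρ = 0.2469 < 1, system is stable.
Offered load a = λ/μ = cρ = 7.9/6.4 = 1.2344
P₀ = [ Σₙ₌₀^4 aⁿ/n! + a^5/(5!(1-ρ)) ]⁻¹
Σ = a^0/0! + a^1/1! + a^2/2! + a^3/3! + a^4/4! = 1.0000 + 1.2344 + 0.7618 + 0.3135 + 0.09673 = 3.4064
a^5/(5!(1-ρ)) = 2.8657/(120 × 0.7531) = 0.03171
P₀ = 1/(3.4064 + 0.03171) = 0.2909
Lq = P₀·a^5·ρ / (5!(1-ρ)²) = 0.29086 × 2.8657 × 0.24688 / (120 × 0.56720) = 0.003023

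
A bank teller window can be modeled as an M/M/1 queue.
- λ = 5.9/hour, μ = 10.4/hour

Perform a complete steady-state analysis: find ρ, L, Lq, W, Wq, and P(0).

Step 1: ρ = λ/μ = 5.9/10.4 = 0.5673
Step 2: L = λ/(μ-λ) = 5.9/4.50 = 1.3111
Step 3: Lq = λ²/(μ(μ-λ)) = 34.81/(10.4×4.50) = 0.7438
Step 4: W = 1/(μ-λ) = 1/4.50 = 0.22222
Step 5: Wq = λ/(μ(μ-λ)) = 5.9/(10.4×4.50) = 0.1261
Step 6: P(0) = 1-ρ = 0.4327
Verify: L = λW = 5.9×0.22222 = 1.3111 ✔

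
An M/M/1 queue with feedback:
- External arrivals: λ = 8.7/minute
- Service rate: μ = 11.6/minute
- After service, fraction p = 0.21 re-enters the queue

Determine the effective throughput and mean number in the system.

Effective arrival rate: λ_eff = λ/(1-p) = 8.7/(1-0.21) = 8.7/0.79 = 11.01266
ρ = λ_eff/μ = 11.01266/11.6 = 0.949367
L = ρ/(1-ρ) = 0.949367/(1-0.949367) = 18.7500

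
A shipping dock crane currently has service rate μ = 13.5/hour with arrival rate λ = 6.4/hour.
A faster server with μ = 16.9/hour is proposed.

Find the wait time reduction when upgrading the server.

System 1: ρ₁ = 6.4/13.5 = 0.4741, W₁ = 1/(13.5-6.4) = 0.14085
System 2: ρ₂ = 6.4/16.9 = 0.3787, W₂ = 1/(16.9-6.4) = 0.095238
Improvement: (W₁-W₂)/W₁ = (0.14085-0.095238)/0.14085 = 32.38%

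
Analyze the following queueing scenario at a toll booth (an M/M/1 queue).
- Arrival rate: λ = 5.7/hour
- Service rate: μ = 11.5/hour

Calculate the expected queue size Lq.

ρ = λ/μ = 5.7/11.5 = 0.4957
For M/M/1: Lq = λ²/(μ(μ-λ))
Lq = 32.49/(11.5 × 5.80)
Lq = 0.4871 vehicles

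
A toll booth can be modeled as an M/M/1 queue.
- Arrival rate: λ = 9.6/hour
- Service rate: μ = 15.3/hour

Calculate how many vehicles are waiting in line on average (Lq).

ρ = λ/μ = 9.6/15.3 = 0.6275
For M/M/1: Lq = λ²/(μ(μ-λ))
Lq = 92.16/(15.3 × 5.70)
Lq = 1.0568 vehicles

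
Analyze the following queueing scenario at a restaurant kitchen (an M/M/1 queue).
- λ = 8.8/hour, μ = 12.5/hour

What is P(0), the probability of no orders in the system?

ρ = λ/μ = 8.8/12.5 = 0.7040
P(0) = 1 - ρ = 1 - 0.7040 = 0.2960
The server is idle 29.60% of the time.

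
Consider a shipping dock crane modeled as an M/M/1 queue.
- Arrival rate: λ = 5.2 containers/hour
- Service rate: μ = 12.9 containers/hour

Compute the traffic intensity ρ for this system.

Server utilization: ρ = λ/μ
ρ = 5.2/12.9 = 0.4031
The server is busy 40.31% of the time.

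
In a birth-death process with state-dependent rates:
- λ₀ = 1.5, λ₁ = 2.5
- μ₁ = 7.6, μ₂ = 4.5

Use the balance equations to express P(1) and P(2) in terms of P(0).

Balance equations:
State 0: λ₀P₀ = μ₁P₁ → P₁ = (λ₀/μ₁)P₀ = (1.5/7.6)P₀ = 0.1974P₀
State 1: P₂ = (λ₀λ₁)/(μ₁μ₂)P₀ = (1.5×2.5)/(7.6×4.5)P₀ = 0.1096P₀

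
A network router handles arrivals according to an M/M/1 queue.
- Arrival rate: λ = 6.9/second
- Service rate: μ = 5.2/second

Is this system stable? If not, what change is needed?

Stability requires ρ = λ/(cμ) < 1
ρ = 6.9/(1 × 5.2) = 6.9/5.20 = 1.3269
Since 1.3269 ≥ 1, the system is UNSTABLE.
Queue grows without bound. Need μ > λ = 6.9.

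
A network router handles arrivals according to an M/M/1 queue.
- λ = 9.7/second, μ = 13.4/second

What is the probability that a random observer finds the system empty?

ρ = λ/μ = 9.7/13.4 = 0.7239
P(0) = 1 - ρ = 1 - 0.7239 = 0.2761
The server is idle 27.61% of the time.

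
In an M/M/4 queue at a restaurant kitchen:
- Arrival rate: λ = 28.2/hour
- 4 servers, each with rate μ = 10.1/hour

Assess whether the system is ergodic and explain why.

Stability requires ρ = λ/(cμ) < 1
ρ = 28.2/(4 × 10.1) = 28.2/40.40 = 0.6980
Since 0.6980 < 1, the system is STABLE.
The servers are busy 69.80% of the time.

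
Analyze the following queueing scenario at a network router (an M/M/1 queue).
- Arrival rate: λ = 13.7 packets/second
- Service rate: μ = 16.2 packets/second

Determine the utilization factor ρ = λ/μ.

Server utilization: ρ = λ/μ
ρ = 13.7/16.2 = 0.8457
The server is busy 84.57% of the time.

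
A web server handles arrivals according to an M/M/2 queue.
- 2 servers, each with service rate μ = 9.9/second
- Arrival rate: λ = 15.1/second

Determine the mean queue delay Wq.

Traffic intensity: ρ = λ/(cμ) = 15.1/(2×9.9) = 0.7626
Since ρ = 0.7626 < 1, system is stable.
Offered load a = λ/μ = cρ = 15.1/9.9 = 1.5253
P₀ = [ Σₙ₌₀^1 aⁿ/n! + a^2/(2!(1-ρ)) ]⁻¹
Σ = a^0/0! + a^1/1! = 1.0000 + 1.5253 = 2.5253
a^2/(2!(1-ρ)) = 2.32640/(2 × 0.237374) = 4.9003
P₀ = 1/(2.5253 + 4.9003) = 0.1347
Lq = P₀·a^2·ρ / (2!(1-ρ)²) = 0.13467 × 2.3264 × 0.76263 / (2 × 0.056346) = 2.1202
Wq = Lq/λ = 2.1202/15.1 = 0.1404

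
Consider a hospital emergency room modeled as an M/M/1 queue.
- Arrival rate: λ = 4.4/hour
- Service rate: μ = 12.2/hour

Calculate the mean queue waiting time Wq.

First, compute utilization: ρ = λ/μ = 4.4/12.2 = 0.3607
For M/M/1: Wq = λ/(μ(μ-λ))
Wq = 4.4/(12.2 × (12.2-4.4))
Wq = 4.4/(12.2 × 7.80)
Wq = 0.04624 hours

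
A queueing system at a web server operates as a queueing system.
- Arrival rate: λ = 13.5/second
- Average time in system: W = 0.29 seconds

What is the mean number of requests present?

Little's Law: L = λW
L = 13.5 × 0.29 = 3.9150 requests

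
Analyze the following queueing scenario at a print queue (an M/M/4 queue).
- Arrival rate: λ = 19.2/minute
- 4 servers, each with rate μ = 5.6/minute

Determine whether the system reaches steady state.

Stability requires ρ = λ/(cμ) < 1
ρ = 19.2/(4 × 5.6) = 19.2/22.40 = 0.8571
Since 0.8571 < 1, the system is STABLE.
The servers are busy 85.71% of the time.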